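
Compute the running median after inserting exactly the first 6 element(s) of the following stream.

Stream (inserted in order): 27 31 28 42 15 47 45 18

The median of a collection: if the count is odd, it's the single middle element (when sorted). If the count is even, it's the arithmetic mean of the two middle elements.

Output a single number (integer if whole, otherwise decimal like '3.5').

Step 1: insert 27 -> lo=[27] (size 1, max 27) hi=[] (size 0) -> median=27
Step 2: insert 31 -> lo=[27] (size 1, max 27) hi=[31] (size 1, min 31) -> median=29
Step 3: insert 28 -> lo=[27, 28] (size 2, max 28) hi=[31] (size 1, min 31) -> median=28
Step 4: insert 42 -> lo=[27, 28] (size 2, max 28) hi=[31, 42] (size 2, min 31) -> median=29.5
Step 5: insert 15 -> lo=[15, 27, 28] (size 3, max 28) hi=[31, 42] (size 2, min 31) -> median=28
Step 6: insert 47 -> lo=[15, 27, 28] (size 3, max 28) hi=[31, 42, 47] (size 3, min 31) -> median=29.5

Answer: 29.5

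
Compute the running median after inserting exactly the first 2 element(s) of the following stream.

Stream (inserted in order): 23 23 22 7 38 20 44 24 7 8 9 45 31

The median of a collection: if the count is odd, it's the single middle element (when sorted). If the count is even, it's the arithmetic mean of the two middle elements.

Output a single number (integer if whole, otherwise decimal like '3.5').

Step 1: insert 23 -> lo=[23] (size 1, max 23) hi=[] (size 0) -> median=23
Step 2: insert 23 -> lo=[23] (size 1, max 23) hi=[23] (size 1, min 23) -> median=23

Answer: 23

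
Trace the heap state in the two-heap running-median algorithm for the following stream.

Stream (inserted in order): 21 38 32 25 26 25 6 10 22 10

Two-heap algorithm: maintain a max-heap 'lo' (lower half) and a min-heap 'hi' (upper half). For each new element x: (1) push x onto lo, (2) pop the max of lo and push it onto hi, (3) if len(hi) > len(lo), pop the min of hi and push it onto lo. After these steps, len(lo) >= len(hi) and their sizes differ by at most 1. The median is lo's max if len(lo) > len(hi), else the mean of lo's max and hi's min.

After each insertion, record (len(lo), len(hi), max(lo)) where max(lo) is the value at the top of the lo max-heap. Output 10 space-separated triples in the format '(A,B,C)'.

Answer: (1,0,21) (1,1,21) (2,1,32) (2,2,25) (3,2,26) (3,3,25) (4,3,25) (4,4,25) (5,4,25) (5,5,22)

Derivation:
Step 1: insert 21 -> lo=[21] hi=[] -> (len(lo)=1, len(hi)=0, max(lo)=21)
Step 2: insert 38 -> lo=[21] hi=[38] -> (len(lo)=1, len(hi)=1, max(lo)=21)
Step 3: insert 32 -> lo=[21, 32] hi=[38] -> (len(lo)=2, len(hi)=1, max(lo)=32)
Step 4: insert 25 -> lo=[21, 25] hi=[32, 38] -> (len(lo)=2, len(hi)=2, max(lo)=25)
Step 5: insert 26 -> lo=[21, 25, 26] hi=[32, 38] -> (len(lo)=3, len(hi)=2, max(lo)=26)
Step 6: insert 25 -> lo=[21, 25, 25] hi=[26, 32, 38] -> (len(lo)=3, len(hi)=3, max(lo)=25)
Step 7: insert 6 -> lo=[6, 21, 25, 25] hi=[26, 32, 38] -> (len(lo)=4, len(hi)=3, max(lo)=25)
Step 8: insert 10 -> lo=[6, 10, 21, 25] hi=[25, 26, 32, 38] -> (len(lo)=4, len(hi)=4, max(lo)=25)
Step 9: insert 22 -> lo=[6, 10, 21, 22, 25] hi=[25, 26, 32, 38] -> (len(lo)=5, len(hi)=4, max(lo)=25)
Step 10: insert 10 -> lo=[6, 10, 10, 21, 22] hi=[25, 25, 26, 32, 38] -> (len(lo)=5, len(hi)=5, max(lo)=22)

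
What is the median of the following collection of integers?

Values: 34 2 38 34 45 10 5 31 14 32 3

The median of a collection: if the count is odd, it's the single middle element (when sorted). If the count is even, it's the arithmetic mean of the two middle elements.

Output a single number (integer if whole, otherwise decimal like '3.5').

Step 1: insert 34 -> lo=[34] (size 1, max 34) hi=[] (size 0) -> median=34
Step 2: insert 2 -> lo=[2] (size 1, max 2) hi=[34] (size 1, min 34) -> median=18
Step 3: insert 38 -> lo=[2, 34] (size 2, max 34) hi=[38] (size 1, min 38) -> median=34
Step 4: insert 34 -> lo=[2, 34] (size 2, max 34) hi=[34, 38] (size 2, min 34) -> median=34
Step 5: insert 45 -> lo=[2, 34, 34] (size 3, max 34) hi=[38, 45] (size 2, min 38) -> median=34
Step 6: insert 10 -> lo=[2, 10, 34] (size 3, max 34) hi=[34, 38, 45] (size 3, min 34) -> median=34
Step 7: insert 5 -> lo=[2, 5, 10, 34] (size 4, max 34) hi=[34, 38, 45] (size 3, min 34) -> median=34
Step 8: insert 31 -> lo=[2, 5, 10, 31] (size 4, max 31) hi=[34, 34, 38, 45] (size 4, min 34) -> median=32.5
Step 9: insert 14 -> lo=[2, 5, 10, 14, 31] (size 5, max 31) hi=[34, 34, 38, 45] (size 4, min 34) -> median=31
Step 10: insert 32 -> lo=[2, 5, 10, 14, 31] (size 5, max 31) hi=[32, 34, 34, 38, 45] (size 5, min 32) -> median=31.5
Step 11: insert 3 -> lo=[2, 3, 5, 10, 14, 31] (size 6, max 31) hi=[32, 34, 34, 38, 45] (size 5, min 32) -> median=31

Answer: 31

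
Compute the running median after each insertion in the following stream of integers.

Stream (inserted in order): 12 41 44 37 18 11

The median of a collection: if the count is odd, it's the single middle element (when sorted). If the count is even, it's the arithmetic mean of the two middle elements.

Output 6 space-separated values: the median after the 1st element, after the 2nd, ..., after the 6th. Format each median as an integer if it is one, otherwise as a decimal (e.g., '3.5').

Answer: 12 26.5 41 39 37 27.5

Derivation:
Step 1: insert 12 -> lo=[12] (size 1, max 12) hi=[] (size 0) -> median=12
Step 2: insert 41 -> lo=[12] (size 1, max 12) hi=[41] (size 1, min 41) -> median=26.5
Step 3: insert 44 -> lo=[12, 41] (size 2, max 41) hi=[44] (size 1, min 44) -> median=41
Step 4: insert 37 -> lo=[12, 37] (size 2, max 37) hi=[41, 44] (size 2, min 41) -> median=39
Step 5: insert 18 -> lo=[12, 18, 37] (size 3, max 37) hi=[41, 44] (size 2, min 41) -> median=37
Step 6: insert 11 -> lo=[11, 12, 18] (size 3, max 18) hi=[37, 41, 44] (size 3, min 37) -> median=27.5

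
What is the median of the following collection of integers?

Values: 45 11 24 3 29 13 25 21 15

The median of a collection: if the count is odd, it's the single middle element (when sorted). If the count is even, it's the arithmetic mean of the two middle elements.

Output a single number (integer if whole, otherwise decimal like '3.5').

Answer: 21

Derivation:
Step 1: insert 45 -> lo=[45] (size 1, max 45) hi=[] (size 0) -> median=45
Step 2: insert 11 -> lo=[11] (size 1, max 11) hi=[45] (size 1, min 45) -> median=28
Step 3: insert 24 -> lo=[11, 24] (size 2, max 24) hi=[45] (size 1, min 45) -> median=24
Step 4: insert 3 -> lo=[3, 11] (size 2, max 11) hi=[24, 45] (size 2, min 24) -> median=17.5
Step 5: insert 29 -> lo=[3, 11, 24] (size 3, max 24) hi=[29, 45] (size 2, min 29) -> median=24
Step 6: insert 13 -> lo=[3, 11, 13] (size 3, max 13) hi=[24, 29, 45] (size 3, min 24) -> median=18.5
Step 7: insert 25 -> lo=[3, 11, 13, 24] (size 4, max 24) hi=[25, 29, 45] (size 3, min 25) -> median=24
Step 8: insert 21 -> lo=[3, 11, 13, 21] (size 4, max 21) hi=[24, 25, 29, 45] (size 4, min 24) -> median=22.5
Step 9: insert 15 -> lo=[3, 11, 13, 15, 21] (size 5, max 21) hi=[24, 25, 29, 45] (size 4, min 24) -> median=21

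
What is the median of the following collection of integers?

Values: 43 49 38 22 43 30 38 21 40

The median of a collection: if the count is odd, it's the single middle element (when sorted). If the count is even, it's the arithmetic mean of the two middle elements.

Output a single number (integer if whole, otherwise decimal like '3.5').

Answer: 38

Derivation:
Step 1: insert 43 -> lo=[43] (size 1, max 43) hi=[] (size 0) -> median=43
Step 2: insert 49 -> lo=[43] (size 1, max 43) hi=[49] (size 1, min 49) -> median=46
Step 3: insert 38 -> lo=[38, 43] (size 2, max 43) hi=[49] (size 1, min 49) -> median=43
Step 4: insert 22 -> lo=[22, 38] (size 2, max 38) hi=[43, 49] (size 2, min 43) -> median=40.5
Step 5: insert 43 -> lo=[22, 38, 43] (size 3, max 43) hi=[43, 49] (size 2, min 43) -> median=43
Step 6: insert 30 -> lo=[22, 30, 38] (size 3, max 38) hi=[43, 43, 49] (size 3, min 43) -> median=40.5
Step 7: insert 38 -> lo=[22, 30, 38, 38] (size 4, max 38) hi=[43, 43, 49] (size 3, min 43) -> median=38
Step 8: insert 21 -> lo=[21, 22, 30, 38] (size 4, max 38) hi=[38, 43, 43, 49] (size 4, min 38) -> median=38
Step 9: insert 40 -> lo=[21, 22, 30, 38, 38] (size 5, max 38) hi=[40, 43, 43, 49] (size 4, min 40) -> median=38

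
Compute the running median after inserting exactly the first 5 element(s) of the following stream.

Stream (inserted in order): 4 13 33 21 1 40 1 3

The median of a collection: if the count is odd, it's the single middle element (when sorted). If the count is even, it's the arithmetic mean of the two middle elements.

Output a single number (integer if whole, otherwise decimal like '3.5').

Answer: 13

Derivation:
Step 1: insert 4 -> lo=[4] (size 1, max 4) hi=[] (size 0) -> median=4
Step 2: insert 13 -> lo=[4] (size 1, max 4) hi=[13] (size 1, min 13) -> median=8.5
Step 3: insert 33 -> lo=[4, 13] (size 2, max 13) hi=[33] (size 1, min 33) -> median=13
Step 4: insert 21 -> lo=[4, 13] (size 2, max 13) hi=[21, 33] (size 2, min 21) -> median=17
Step 5: insert 1 -> lo=[1, 4, 13] (size 3, max 13) hi=[21, 33] (size 2, min 21) -> median=13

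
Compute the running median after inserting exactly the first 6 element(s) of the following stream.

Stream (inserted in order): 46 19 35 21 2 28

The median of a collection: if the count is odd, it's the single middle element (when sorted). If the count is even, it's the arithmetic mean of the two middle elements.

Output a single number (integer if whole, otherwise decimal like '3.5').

Answer: 24.5

Derivation:
Step 1: insert 46 -> lo=[46] (size 1, max 46) hi=[] (size 0) -> median=46
Step 2: insert 19 -> lo=[19] (size 1, max 19) hi=[46] (size 1, min 46) -> median=32.5
Step 3: insert 35 -> lo=[19, 35] (size 2, max 35) hi=[46] (size 1, min 46) -> median=35
Step 4: insert 21 -> lo=[19, 21] (size 2, max 21) hi=[35, 46] (size 2, min 35) -> median=28
Step 5: insert 2 -> lo=[2, 19, 21] (size 3, max 21) hi=[35, 46] (size 2, min 35) -> median=21
Step 6: insert 28 -> lo=[2, 19, 21] (size 3, max 21) hi=[28, 35, 46] (size 3, min 28) -> median=24.5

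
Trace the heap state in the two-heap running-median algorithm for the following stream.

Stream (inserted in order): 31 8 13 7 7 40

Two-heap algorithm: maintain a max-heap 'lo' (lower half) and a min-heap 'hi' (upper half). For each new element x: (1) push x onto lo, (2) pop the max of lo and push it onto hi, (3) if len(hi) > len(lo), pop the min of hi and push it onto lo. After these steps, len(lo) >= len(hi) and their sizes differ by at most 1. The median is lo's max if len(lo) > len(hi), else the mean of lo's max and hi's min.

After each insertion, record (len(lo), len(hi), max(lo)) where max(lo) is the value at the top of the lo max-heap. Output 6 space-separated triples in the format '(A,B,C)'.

Step 1: insert 31 -> lo=[31] hi=[] -> (len(lo)=1, len(hi)=0, max(lo)=31)
Step 2: insert 8 -> lo=[8] hi=[31] -> (len(lo)=1, len(hi)=1, max(lo)=8)
Step 3: insert 13 -> lo=[8, 13] hi=[31] -> (len(lo)=2, len(hi)=1, max(lo)=13)
Step 4: insert 7 -> lo=[7, 8] hi=[13, 31] -> (len(lo)=2, len(hi)=2, max(lo)=8)
Step 5: insert 7 -> lo=[7, 7, 8] hi=[13, 31] -> (len(lo)=3, len(hi)=2, max(lo)=8)
Step 6: insert 40 -> lo=[7, 7, 8] hi=[13, 31, 40] -> (len(lo)=3, len(hi)=3, max(lo)=8)

Answer: (1,0,31) (1,1,8) (2,1,13) (2,2,8) (3,2,8) (3,3,8)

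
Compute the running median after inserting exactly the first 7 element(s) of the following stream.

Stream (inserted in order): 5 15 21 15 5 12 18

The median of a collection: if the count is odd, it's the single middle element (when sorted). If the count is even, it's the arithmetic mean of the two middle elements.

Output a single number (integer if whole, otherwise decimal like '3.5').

Answer: 15

Derivation:
Step 1: insert 5 -> lo=[5] (size 1, max 5) hi=[] (size 0) -> median=5
Step 2: insert 15 -> lo=[5] (size 1, max 5) hi=[15] (size 1, min 15) -> median=10
Step 3: insert 21 -> lo=[5, 15] (size 2, max 15) hi=[21] (size 1, min 21) -> median=15
Step 4: insert 15 -> lo=[5, 15] (size 2, max 15) hi=[15, 21] (size 2, min 15) -> median=15
Step 5: insert 5 -> lo=[5, 5, 15] (size 3, max 15) hi=[15, 21] (size 2, min 15) -> median=15
Step 6: insert 12 -> lo=[5, 5, 12] (size 3, max 12) hi=[15, 15, 21] (size 3, min 15) -> median=13.5
Step 7: insert 18 -> lo=[5, 5, 12, 15] (size 4, max 15) hi=[15, 18, 21] (size 3, min 15) -> median=15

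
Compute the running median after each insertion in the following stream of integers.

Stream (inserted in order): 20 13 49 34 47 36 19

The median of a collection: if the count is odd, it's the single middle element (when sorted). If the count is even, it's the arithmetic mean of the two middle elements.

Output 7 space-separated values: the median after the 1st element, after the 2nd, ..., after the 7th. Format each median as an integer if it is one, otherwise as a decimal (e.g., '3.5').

Step 1: insert 20 -> lo=[20] (size 1, max 20) hi=[] (size 0) -> median=20
Step 2: insert 13 -> lo=[13] (size 1, max 13) hi=[20] (size 1, min 20) -> median=16.5
Step 3: insert 49 -> lo=[13, 20] (size 2, max 20) hi=[49] (size 1, min 49) -> median=20
Step 4: insert 34 -> lo=[13, 20] (size 2, max 20) hi=[34, 49] (size 2, min 34) -> median=27
Step 5: insert 47 -> lo=[13, 20, 34] (size 3, max 34) hi=[47, 49] (size 2, min 47) -> median=34
Step 6: insert 36 -> lo=[13, 20, 34] (size 3, max 34) hi=[36, 47, 49] (size 3, min 36) -> median=35
Step 7: insert 19 -> lo=[13, 19, 20, 34] (size 4, max 34) hi=[36, 47, 49] (size 3, min 36) -> median=34

Answer: 20 16.5 20 27 34 35 34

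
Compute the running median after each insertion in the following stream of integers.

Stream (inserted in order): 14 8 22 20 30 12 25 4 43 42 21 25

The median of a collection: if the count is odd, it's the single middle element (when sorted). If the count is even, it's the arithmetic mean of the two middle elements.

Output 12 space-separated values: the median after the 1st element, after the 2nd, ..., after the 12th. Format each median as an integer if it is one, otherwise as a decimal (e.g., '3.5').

Answer: 14 11 14 17 20 17 20 17 20 21 21 21.5

Derivation:
Step 1: insert 14 -> lo=[14] (size 1, max 14) hi=[] (size 0) -> median=14
Step 2: insert 8 -> lo=[8] (size 1, max 8) hi=[14] (size 1, min 14) -> median=11
Step 3: insert 22 -> lo=[8, 14] (size 2, max 14) hi=[22] (size 1, min 22) -> median=14
Step 4: insert 20 -> lo=[8, 14] (size 2, max 14) hi=[20, 22] (size 2, min 20) -> median=17
Step 5: insert 30 -> lo=[8, 14, 20] (size 3, max 20) hi=[22, 30] (size 2, min 22) -> median=20
Step 6: insert 12 -> lo=[8, 12, 14] (size 3, max 14) hi=[20, 22, 30] (size 3, min 20) -> median=17
Step 7: insert 25 -> lo=[8, 12, 14, 20] (size 4, max 20) hi=[22, 25, 30] (size 3, min 22) -> median=20
Step 8: insert 4 -> lo=[4, 8, 12, 14] (size 4, max 14) hi=[20, 22, 25, 30] (size 4, min 20) -> median=17
Step 9: insert 43 -> lo=[4, 8, 12, 14, 20] (size 5, max 20) hi=[22, 25, 30, 43] (size 4, min 22) -> median=20
Step 10: insert 42 -> lo=[4, 8, 12, 14, 20] (size 5, max 20) hi=[22, 25, 30, 42, 43] (size 5, min 22) -> median=21
Step 11: insert 21 -> lo=[4, 8, 12, 14, 20, 21] (size 6, max 21) hi=[22, 25, 30, 42, 43] (size 5, min 22) -> median=21
Step 12: insert 25 -> lo=[4, 8, 12, 14, 20, 21] (size 6, max 21) hi=[22, 25, 25, 30, 42, 43] (size 6, min 22) -> median=21.5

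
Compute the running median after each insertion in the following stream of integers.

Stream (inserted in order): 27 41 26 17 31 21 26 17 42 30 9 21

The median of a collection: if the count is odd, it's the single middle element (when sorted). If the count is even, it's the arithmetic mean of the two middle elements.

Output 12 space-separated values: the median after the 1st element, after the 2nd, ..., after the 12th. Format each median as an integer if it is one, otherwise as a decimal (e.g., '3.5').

Answer: 27 34 27 26.5 27 26.5 26 26 26 26.5 26 26

Derivation:
Step 1: insert 27 -> lo=[27] (size 1, max 27) hi=[] (size 0) -> median=27
Step 2: insert 41 -> lo=[27] (size 1, max 27) hi=[41] (size 1, min 41) -> median=34
Step 3: insert 26 -> lo=[26, 27] (size 2, max 27) hi=[41] (size 1, min 41) -> median=27
Step 4: insert 17 -> lo=[17, 26] (size 2, max 26) hi=[27, 41] (size 2, min 27) -> median=26.5
Step 5: insert 31 -> lo=[17, 26, 27] (size 3, max 27) hi=[31, 41] (size 2, min 31) -> median=27
Step 6: insert 21 -> lo=[17, 21, 26] (size 3, max 26) hi=[27, 31, 41] (size 3, min 27) -> median=26.5
Step 7: insert 26 -> lo=[17, 21, 26, 26] (size 4, max 26) hi=[27, 31, 41] (size 3, min 27) -> median=26
Step 8: insert 17 -> lo=[17, 17, 21, 26] (size 4, max 26) hi=[26, 27, 31, 41] (size 4, min 26) -> median=26
Step 9: insert 42 -> lo=[17, 17, 21, 26, 26] (size 5, max 26) hi=[27, 31, 41, 42] (size 4, min 27) -> median=26
Step 10: insert 30 -> lo=[17, 17, 21, 26, 26] (size 5, max 26) hi=[27, 30, 31, 41, 42] (size 5, min 27) -> median=26.5
Step 11: insert 9 -> lo=[9, 17, 17, 21, 26, 26] (size 6, max 26) hi=[27, 30, 31, 41, 42] (size 5, min 27) -> median=26
Step 12: insert 21 -> lo=[9, 17, 17, 21, 21, 26] (size 6, max 26) hi=[26, 27, 30, 31, 41, 42] (size 6, min 26) -> median=26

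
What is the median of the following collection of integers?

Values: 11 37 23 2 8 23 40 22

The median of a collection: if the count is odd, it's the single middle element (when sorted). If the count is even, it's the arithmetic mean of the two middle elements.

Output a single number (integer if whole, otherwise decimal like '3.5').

Step 1: insert 11 -> lo=[11] (size 1, max 11) hi=[] (size 0) -> median=11
Step 2: insert 37 -> lo=[11] (size 1, max 11) hi=[37] (size 1, min 37) -> median=24
Step 3: insert 23 -> lo=[11, 23] (size 2, max 23) hi=[37] (size 1, min 37) -> median=23
Step 4: insert 2 -> lo=[2, 11] (size 2, max 11) hi=[23, 37] (size 2, min 23) -> median=17
Step 5: insert 8 -> lo=[2, 8, 11] (size 3, max 11) hi=[23, 37] (size 2, min 23) -> median=11
Step 6: insert 23 -> lo=[2, 8, 11] (size 3, max 11) hi=[23, 23, 37] (size 3, min 23) -> median=17
Step 7: insert 40 -> lo=[2, 8, 11, 23] (size 4, max 23) hi=[23, 37, 40] (size 3, min 23) -> median=23
Step 8: insert 22 -> lo=[2, 8, 11, 22] (size 4, max 22) hi=[23, 23, 37, 40] (size 4, min 23) -> median=22.5

Answer: 22.5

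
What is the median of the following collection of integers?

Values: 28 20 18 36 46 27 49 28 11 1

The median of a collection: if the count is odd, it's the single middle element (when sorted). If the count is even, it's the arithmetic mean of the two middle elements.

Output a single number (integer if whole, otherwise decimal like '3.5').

Answer: 27.5

Derivation:
Step 1: insert 28 -> lo=[28] (size 1, max 28) hi=[] (size 0) -> median=28
Step 2: insert 20 -> lo=[20] (size 1, max 20) hi=[28] (size 1, min 28) -> median=24
Step 3: insert 18 -> lo=[18, 20] (size 2, max 20) hi=[28] (size 1, min 28) -> median=20
Step 4: insert 36 -> lo=[18, 20] (size 2, max 20) hi=[28, 36] (size 2, min 28) -> median=24
Step 5: insert 46 -> lo=[18, 20, 28] (size 3, max 28) hi=[36, 46] (size 2, min 36) -> median=28
Step 6: insert 27 -> lo=[18, 20, 27] (size 3, max 27) hi=[28, 36, 46] (size 3, min 28) -> median=27.5
Step 7: insert 49 -> lo=[18, 20, 27, 28] (size 4, max 28) hi=[36, 46, 49] (size 3, min 36) -> median=28
Step 8: insert 28 -> lo=[18, 20, 27, 28] (size 4, max 28) hi=[28, 36, 46, 49] (size 4, min 28) -> median=28
Step 9: insert 11 -> lo=[11, 18, 20, 27, 28] (size 5, max 28) hi=[28, 36, 46, 49] (size 4, min 28) -> median=28
Step 10: insert 1 -> lo=[1, 11, 18, 20, 27] (size 5, max 27) hi=[28, 28, 36, 46, 49] (size 5, min 28) -> median=27.5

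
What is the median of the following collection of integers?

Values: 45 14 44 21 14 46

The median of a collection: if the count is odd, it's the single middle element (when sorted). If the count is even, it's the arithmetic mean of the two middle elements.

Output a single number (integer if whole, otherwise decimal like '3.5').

Answer: 32.5

Derivation:
Step 1: insert 45 -> lo=[45] (size 1, max 45) hi=[] (size 0) -> median=45
Step 2: insert 14 -> lo=[14] (size 1, max 14) hi=[45] (size 1, min 45) -> median=29.5
Step 3: insert 44 -> lo=[14, 44] (size 2, max 44) hi=[45] (size 1, min 45) -> median=44
Step 4: insert 21 -> lo=[14, 21] (size 2, max 21) hi=[44, 45] (size 2, min 44) -> median=32.5
Step 5: insert 14 -> lo=[14, 14, 21] (size 3, max 21) hi=[44, 45] (size 2, min 44) -> median=21
Step 6: insert 46 -> lo=[14, 14, 21] (size 3, max 21) hi=[44, 45, 46] (size 3, min 44) -> median=32.5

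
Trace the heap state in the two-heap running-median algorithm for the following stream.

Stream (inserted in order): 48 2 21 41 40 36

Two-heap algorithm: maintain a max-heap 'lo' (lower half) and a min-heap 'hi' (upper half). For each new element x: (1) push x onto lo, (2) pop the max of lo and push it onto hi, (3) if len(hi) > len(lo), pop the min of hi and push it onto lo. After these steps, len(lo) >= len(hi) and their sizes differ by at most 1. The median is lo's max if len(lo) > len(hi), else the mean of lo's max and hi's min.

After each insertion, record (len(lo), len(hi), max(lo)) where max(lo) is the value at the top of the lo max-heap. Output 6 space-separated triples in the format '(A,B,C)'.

Step 1: insert 48 -> lo=[48] hi=[] -> (len(lo)=1, len(hi)=0, max(lo)=48)
Step 2: insert 2 -> lo=[2] hi=[48] -> (len(lo)=1, len(hi)=1, max(lo)=2)
Step 3: insert 21 -> lo=[2, 21] hi=[48] -> (len(lo)=2, len(hi)=1, max(lo)=21)
Step 4: insert 41 -> lo=[2, 21] hi=[41, 48] -> (len(lo)=2, len(hi)=2, max(lo)=21)
Step 5: insert 40 -> lo=[2, 21, 40] hi=[41, 48] -> (len(lo)=3, len(hi)=2, max(lo)=40)
Step 6: insert 36 -> lo=[2, 21, 36] hi=[40, 41, 48] -> (len(lo)=3, len(hi)=3, max(lo)=36)

Answer: (1,0,48) (1,1,2) (2,1,21) (2,2,21) (3,2,40) (3,3,36)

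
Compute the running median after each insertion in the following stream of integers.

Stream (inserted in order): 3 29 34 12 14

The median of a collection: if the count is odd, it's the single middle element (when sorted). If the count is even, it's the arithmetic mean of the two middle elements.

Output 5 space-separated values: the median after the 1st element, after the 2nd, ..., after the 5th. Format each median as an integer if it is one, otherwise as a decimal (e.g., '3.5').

Step 1: insert 3 -> lo=[3] (size 1, max 3) hi=[] (size 0) -> median=3
Step 2: insert 29 -> lo=[3] (size 1, max 3) hi=[29] (size 1, min 29) -> median=16
Step 3: insert 34 -> lo=[3, 29] (size 2, max 29) hi=[34] (size 1, min 34) -> median=29
Step 4: insert 12 -> lo=[3, 12] (size 2, max 12) hi=[29, 34] (size 2, min 29) -> median=20.5
Step 5: insert 14 -> lo=[3, 12, 14] (size 3, max 14) hi=[29, 34] (size 2, min 29) -> median=14

Answer: 3 16 29 20.5 14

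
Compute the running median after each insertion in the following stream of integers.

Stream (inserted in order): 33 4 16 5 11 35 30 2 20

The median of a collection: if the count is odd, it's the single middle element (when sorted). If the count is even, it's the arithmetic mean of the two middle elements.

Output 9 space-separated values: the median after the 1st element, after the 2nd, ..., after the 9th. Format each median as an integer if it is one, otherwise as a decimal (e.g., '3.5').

Answer: 33 18.5 16 10.5 11 13.5 16 13.5 16

Derivation:
Step 1: insert 33 -> lo=[33] (size 1, max 33) hi=[] (size 0) -> median=33
Step 2: insert 4 -> lo=[4] (size 1, max 4) hi=[33] (size 1, min 33) -> median=18.5
Step 3: insert 16 -> lo=[4, 16] (size 2, max 16) hi=[33] (size 1, min 33) -> median=16
Step 4: insert 5 -> lo=[4, 5] (size 2, max 5) hi=[16, 33] (size 2, min 16) -> median=10.5
Step 5: insert 11 -> lo=[4, 5, 11] (size 3, max 11) hi=[16, 33] (size 2, min 16) -> median=11
Step 6: insert 35 -> lo=[4, 5, 11] (size 3, max 11) hi=[16, 33, 35] (size 3, min 16) -> median=13.5
Step 7: insert 30 -> lo=[4, 5, 11, 16] (size 4, max 16) hi=[30, 33, 35] (size 3, min 30) -> median=16
Step 8: insert 2 -> lo=[2, 4, 5, 11] (size 4, max 11) hi=[16, 30, 33, 35] (size 4, min 16) -> median=13.5
Step 9: insert 20 -> lo=[2, 4, 5, 11, 16] (size 5, max 16) hi=[20, 30, 33, 35] (size 4, min 20) -> median=16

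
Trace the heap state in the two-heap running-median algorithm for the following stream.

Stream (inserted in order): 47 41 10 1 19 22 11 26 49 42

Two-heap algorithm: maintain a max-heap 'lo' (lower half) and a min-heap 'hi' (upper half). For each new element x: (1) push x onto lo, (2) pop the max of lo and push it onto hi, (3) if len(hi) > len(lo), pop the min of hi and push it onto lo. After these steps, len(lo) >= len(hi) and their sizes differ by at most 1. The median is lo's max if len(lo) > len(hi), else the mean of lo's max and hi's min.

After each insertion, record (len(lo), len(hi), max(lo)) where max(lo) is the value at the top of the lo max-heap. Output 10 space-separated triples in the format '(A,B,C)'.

Step 1: insert 47 -> lo=[47] hi=[] -> (len(lo)=1, len(hi)=0, max(lo)=47)
Step 2: insert 41 -> lo=[41] hi=[47] -> (len(lo)=1, len(hi)=1, max(lo)=41)
Step 3: insert 10 -> lo=[10, 41] hi=[47] -> (len(lo)=2, len(hi)=1, max(lo)=41)
Step 4: insert 1 -> lo=[1, 10] hi=[41, 47] -> (len(lo)=2, len(hi)=2, max(lo)=10)
Step 5: insert 19 -> lo=[1, 10, 19] hi=[41, 47] -> (len(lo)=3, len(hi)=2, max(lo)=19)
Step 6: insert 22 -> lo=[1, 10, 19] hi=[22, 41, 47] -> (len(lo)=3, len(hi)=3, max(lo)=19)
Step 7: insert 11 -> lo=[1, 10, 11, 19] hi=[22, 41, 47] -> (len(lo)=4, len(hi)=3, max(lo)=19)
Step 8: insert 26 -> lo=[1, 10, 11, 19] hi=[22, 26, 41, 47] -> (len(lo)=4, len(hi)=4, max(lo)=19)
Step 9: insert 49 -> lo=[1, 10, 11, 19, 22] hi=[26, 41, 47, 49] -> (len(lo)=5, len(hi)=4, max(lo)=22)
Step 10: insert 42 -> lo=[1, 10, 11, 19, 22] hi=[26, 41, 42, 47, 49] -> (len(lo)=5, len(hi)=5, max(lo)=22)

Answer: (1,0,47) (1,1,41) (2,1,41) (2,2,10) (3,2,19) (3,3,19) (4,3,19) (4,4,19) (5,4,22) (5,5,22)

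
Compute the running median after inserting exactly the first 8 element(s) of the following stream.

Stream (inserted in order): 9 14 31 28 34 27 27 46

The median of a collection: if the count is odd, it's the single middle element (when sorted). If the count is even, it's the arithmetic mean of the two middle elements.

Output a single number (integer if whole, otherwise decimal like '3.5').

Step 1: insert 9 -> lo=[9] (size 1, max 9) hi=[] (size 0) -> median=9
Step 2: insert 14 -> lo=[9] (size 1, max 9) hi=[14] (size 1, min 14) -> median=11.5
Step 3: insert 31 -> lo=[9, 14] (size 2, max 14) hi=[31] (size 1, min 31) -> median=14
Step 4: insert 28 -> lo=[9, 14] (size 2, max 14) hi=[28, 31] (size 2, min 28) -> median=21
Step 5: insert 34 -> lo=[9, 14, 28] (size 3, max 28) hi=[31, 34] (size 2, min 31) -> median=28
Step 6: insert 27 -> lo=[9, 14, 27] (size 3, max 27) hi=[28, 31, 34] (size 3, min 28) -> median=27.5
Step 7: insert 27 -> lo=[9, 14, 27, 27] (size 4, max 27) hi=[28, 31, 34] (size 3, min 28) -> median=27
Step 8: insert 46 -> lo=[9, 14, 27, 27] (size 4, max 27) hi=[28, 31, 34, 46] (size 4, min 28) -> median=27.5

Answer: 27.5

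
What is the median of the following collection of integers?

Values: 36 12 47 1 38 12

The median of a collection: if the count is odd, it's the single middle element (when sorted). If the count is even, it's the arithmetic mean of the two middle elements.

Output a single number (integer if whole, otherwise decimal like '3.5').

Step 1: insert 36 -> lo=[36] (size 1, max 36) hi=[] (size 0) -> median=36
Step 2: insert 12 -> lo=[12] (size 1, max 12) hi=[36] (size 1, min 36) -> median=24
Step 3: insert 47 -> lo=[12, 36] (size 2, max 36) hi=[47] (size 1, min 47) -> median=36
Step 4: insert 1 -> lo=[1, 12] (size 2, max 12) hi=[36, 47] (size 2, min 36) -> median=24
Step 5: insert 38 -> lo=[1, 12, 36] (size 3, max 36) hi=[38, 47] (size 2, min 38) -> median=36
Step 6: insert 12 -> lo=[1, 12, 12] (size 3, max 12) hi=[36, 38, 47] (size 3, min 36) -> median=24

Answer: 24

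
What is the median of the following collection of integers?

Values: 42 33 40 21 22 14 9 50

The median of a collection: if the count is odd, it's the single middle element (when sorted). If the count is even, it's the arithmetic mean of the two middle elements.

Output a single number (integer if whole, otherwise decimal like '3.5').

Step 1: insert 42 -> lo=[42] (size 1, max 42) hi=[] (size 0) -> median=42
Step 2: insert 33 -> lo=[33] (size 1, max 33) hi=[42] (size 1, min 42) -> median=37.5
Step 3: insert 40 -> lo=[33, 40] (size 2, max 40) hi=[42] (size 1, min 42) -> median=40
Step 4: insert 21 -> lo=[21, 33] (size 2, max 33) hi=[40, 42] (size 2, min 40) -> median=36.5
Step 5: insert 22 -> lo=[21, 22, 33] (size 3, max 33) hi=[40, 42] (size 2, min 40) -> median=33
Step 6: insert 14 -> lo=[14, 21, 22] (size 3, max 22) hi=[33, 40, 42] (size 3, min 33) -> median=27.5
Step 7: insert 9 -> lo=[9, 14, 21, 22] (size 4, max 22) hi=[33, 40, 42] (size 3, min 33) -> median=22
Step 8: insert 50 -> lo=[9, 14, 21, 22] (size 4, max 22) hi=[33, 40, 42, 50] (size 4, min 33) -> median=27.5

Answer: 27.5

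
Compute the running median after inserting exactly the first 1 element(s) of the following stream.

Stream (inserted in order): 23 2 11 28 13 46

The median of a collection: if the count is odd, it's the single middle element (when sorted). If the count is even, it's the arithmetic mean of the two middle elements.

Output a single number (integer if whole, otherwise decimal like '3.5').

Step 1: insert 23 -> lo=[23] (size 1, max 23) hi=[] (size 0) -> median=23

Answer: 23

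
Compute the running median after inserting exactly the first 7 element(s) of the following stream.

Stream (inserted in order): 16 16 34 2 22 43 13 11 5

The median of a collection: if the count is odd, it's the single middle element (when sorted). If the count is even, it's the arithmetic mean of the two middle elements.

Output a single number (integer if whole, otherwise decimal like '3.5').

Step 1: insert 16 -> lo=[16] (size 1, max 16) hi=[] (size 0) -> median=16
Step 2: insert 16 -> lo=[16] (size 1, max 16) hi=[16] (size 1, min 16) -> median=16
Step 3: insert 34 -> lo=[16, 16] (size 2, max 16) hi=[34] (size 1, min 34) -> median=16
Step 4: insert 2 -> lo=[2, 16] (size 2, max 16) hi=[16, 34] (size 2, min 16) -> median=16
Step 5: insert 22 -> lo=[2, 16, 16] (size 3, max 16) hi=[22, 34] (size 2, min 22) -> median=16
Step 6: insert 43 -> lo=[2, 16, 16] (size 3, max 16) hi=[22, 34, 43] (size 3, min 22) -> median=19
Step 7: insert 13 -> lo=[2, 13, 16, 16] (size 4, max 16) hi=[22, 34, 43] (size 3, min 22) -> median=16

Answer: 16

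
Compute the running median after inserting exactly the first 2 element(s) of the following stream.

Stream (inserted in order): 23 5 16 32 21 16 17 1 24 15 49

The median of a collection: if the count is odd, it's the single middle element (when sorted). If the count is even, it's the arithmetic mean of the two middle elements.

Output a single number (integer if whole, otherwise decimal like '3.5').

Answer: 14

Derivation:
Step 1: insert 23 -> lo=[23] (size 1, max 23) hi=[] (size 0) -> median=23
Step 2: insert 5 -> lo=[5] (size 1, max 5) hi=[23] (size 1, min 23) -> median=14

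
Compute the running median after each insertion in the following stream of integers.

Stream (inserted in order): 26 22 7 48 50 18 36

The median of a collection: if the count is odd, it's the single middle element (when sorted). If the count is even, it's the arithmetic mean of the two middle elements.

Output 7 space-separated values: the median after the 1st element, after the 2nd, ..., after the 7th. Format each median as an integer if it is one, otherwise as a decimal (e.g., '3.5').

Step 1: insert 26 -> lo=[26] (size 1, max 26) hi=[] (size 0) -> median=26
Step 2: insert 22 -> lo=[22] (size 1, max 22) hi=[26] (size 1, min 26) -> median=24
Step 3: insert 7 -> lo=[7, 22] (size 2, max 22) hi=[26] (size 1, min 26) -> median=22
Step 4: insert 48 -> lo=[7, 22] (size 2, max 22) hi=[26, 48] (size 2, min 26) -> median=24
Step 5: insert 50 -> lo=[7, 22, 26] (size 3, max 26) hi=[48, 50] (size 2, min 48) -> median=26
Step 6: insert 18 -> lo=[7, 18, 22] (size 3, max 22) hi=[26, 48, 50] (size 3, min 26) -> median=24
Step 7: insert 36 -> lo=[7, 18, 22, 26] (size 4, max 26) hi=[36, 48, 50] (size 3, min 36) -> median=26

Answer: 26 24 22 24 26 24 26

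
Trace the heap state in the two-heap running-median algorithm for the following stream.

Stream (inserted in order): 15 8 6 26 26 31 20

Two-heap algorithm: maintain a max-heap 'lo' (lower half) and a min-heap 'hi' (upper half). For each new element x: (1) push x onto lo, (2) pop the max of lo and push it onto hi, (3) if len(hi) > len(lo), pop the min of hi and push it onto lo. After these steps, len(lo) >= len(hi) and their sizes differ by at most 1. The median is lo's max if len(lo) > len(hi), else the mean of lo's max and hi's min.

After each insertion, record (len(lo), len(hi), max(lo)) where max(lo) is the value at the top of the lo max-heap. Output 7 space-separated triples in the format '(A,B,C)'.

Step 1: insert 15 -> lo=[15] hi=[] -> (len(lo)=1, len(hi)=0, max(lo)=15)
Step 2: insert 8 -> lo=[8] hi=[15] -> (len(lo)=1, len(hi)=1, max(lo)=8)
Step 3: insert 6 -> lo=[6, 8] hi=[15] -> (len(lo)=2, len(hi)=1, max(lo)=8)
Step 4: insert 26 -> lo=[6, 8] hi=[15, 26] -> (len(lo)=2, len(hi)=2, max(lo)=8)
Step 5: insert 26 -> lo=[6, 8, 15] hi=[26, 26] -> (len(lo)=3, len(hi)=2, max(lo)=15)
Step 6: insert 31 -> lo=[6, 8, 15] hi=[26, 26, 31] -> (len(lo)=3, len(hi)=3, max(lo)=15)
Step 7: insert 20 -> lo=[6, 8, 15, 20] hi=[26, 26, 31] -> (len(lo)=4, len(hi)=3, max(lo)=20)

Answer: (1,0,15) (1,1,8) (2,1,8) (2,2,8) (3,2,15) (3,3,15) (4,3,20)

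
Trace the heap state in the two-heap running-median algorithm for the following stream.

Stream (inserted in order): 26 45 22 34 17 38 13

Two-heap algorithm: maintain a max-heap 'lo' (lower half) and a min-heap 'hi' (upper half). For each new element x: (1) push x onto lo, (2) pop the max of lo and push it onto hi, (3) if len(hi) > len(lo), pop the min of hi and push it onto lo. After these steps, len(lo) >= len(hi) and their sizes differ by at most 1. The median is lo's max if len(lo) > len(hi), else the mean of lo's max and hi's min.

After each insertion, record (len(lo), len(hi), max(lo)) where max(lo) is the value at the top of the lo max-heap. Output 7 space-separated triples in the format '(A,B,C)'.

Answer: (1,0,26) (1,1,26) (2,1,26) (2,2,26) (3,2,26) (3,3,26) (4,3,26)

Derivation:
Step 1: insert 26 -> lo=[26] hi=[] -> (len(lo)=1, len(hi)=0, max(lo)=26)
Step 2: insert 45 -> lo=[26] hi=[45] -> (len(lo)=1, len(hi)=1, max(lo)=26)
Step 3: insert 22 -> lo=[22, 26] hi=[45] -> (len(lo)=2, len(hi)=1, max(lo)=26)
Step 4: insert 34 -> lo=[22, 26] hi=[34, 45] -> (len(lo)=2, len(hi)=2, max(lo)=26)
Step 5: insert 17 -> lo=[17, 22, 26] hi=[34, 45] -> (len(lo)=3, len(hi)=2, max(lo)=26)
Step 6: insert 38 -> lo=[17, 22, 26] hi=[34, 38, 45] -> (len(lo)=3, len(hi)=3, max(lo)=26)
Step 7: insert 13 -> lo=[13, 17, 22, 26] hi=[34, 38, 45] -> (len(lo)=4, len(hi)=3, max(lo)=26)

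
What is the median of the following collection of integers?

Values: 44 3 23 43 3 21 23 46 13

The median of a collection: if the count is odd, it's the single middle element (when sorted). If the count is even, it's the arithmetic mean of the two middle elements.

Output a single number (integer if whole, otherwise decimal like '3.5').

Step 1: insert 44 -> lo=[44] (size 1, max 44) hi=[] (size 0) -> median=44
Step 2: insert 3 -> lo=[3] (size 1, max 3) hi=[44] (size 1, min 44) -> median=23.5
Step 3: insert 23 -> lo=[3, 23] (size 2, max 23) hi=[44] (size 1, min 44) -> median=23
Step 4: insert 43 -> lo=[3, 23] (size 2, max 23) hi=[43, 44] (size 2, min 43) -> median=33
Step 5: insert 3 -> lo=[3, 3, 23] (size 3, max 23) hi=[43, 44] (size 2, min 43) -> median=23
Step 6: insert 21 -> lo=[3, 3, 21] (size 3, max 21) hi=[23, 43, 44] (size 3, min 23) -> median=22
Step 7: insert 23 -> lo=[3, 3, 21, 23] (size 4, max 23) hi=[23, 43, 44] (size 3, min 23) -> median=23
Step 8: insert 46 -> lo=[3, 3, 21, 23] (size 4, max 23) hi=[23, 43, 44, 46] (size 4, min 23) -> median=23
Step 9: insert 13 -> lo=[3, 3, 13, 21, 23] (size 5, max 23) hi=[23, 43, 44, 46] (size 4, min 23) -> median=23

Answer: 23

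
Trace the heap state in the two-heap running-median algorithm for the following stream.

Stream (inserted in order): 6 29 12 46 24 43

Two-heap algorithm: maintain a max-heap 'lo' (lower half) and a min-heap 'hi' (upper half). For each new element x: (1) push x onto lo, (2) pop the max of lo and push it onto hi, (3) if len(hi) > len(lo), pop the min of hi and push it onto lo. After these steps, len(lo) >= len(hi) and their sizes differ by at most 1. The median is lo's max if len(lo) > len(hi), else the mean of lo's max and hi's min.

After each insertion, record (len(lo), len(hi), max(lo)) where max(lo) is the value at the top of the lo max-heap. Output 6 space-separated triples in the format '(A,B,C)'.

Step 1: insert 6 -> lo=[6] hi=[] -> (len(lo)=1, len(hi)=0, max(lo)=6)
Step 2: insert 29 -> lo=[6] hi=[29] -> (len(lo)=1, len(hi)=1, max(lo)=6)
Step 3: insert 12 -> lo=[6, 12] hi=[29] -> (len(lo)=2, len(hi)=1, max(lo)=12)
Step 4: insert 46 -> lo=[6, 12] hi=[29, 46] -> (len(lo)=2, len(hi)=2, max(lo)=12)
Step 5: insert 24 -> lo=[6, 12, 24] hi=[29, 46] -> (len(lo)=3, len(hi)=2, max(lo)=24)
Step 6: insert 43 -> lo=[6, 12, 24] hi=[29, 43, 46] -> (len(lo)=3, len(hi)=3, max(lo)=24)

Answer: (1,0,6) (1,1,6) (2,1,12) (2,2,12) (3,2,24) (3,3,24)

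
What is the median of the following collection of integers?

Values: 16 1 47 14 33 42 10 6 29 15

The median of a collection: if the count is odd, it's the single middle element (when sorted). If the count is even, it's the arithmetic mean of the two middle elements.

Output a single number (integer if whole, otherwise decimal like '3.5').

Answer: 15.5

Derivation:
Step 1: insert 16 -> lo=[16] (size 1, max 16) hi=[] (size 0) -> median=16
Step 2: insert 1 -> lo=[1] (size 1, max 1) hi=[16] (size 1, min 16) -> median=8.5
Step 3: insert 47 -> lo=[1, 16] (size 2, max 16) hi=[47] (size 1, min 47) -> median=16
Step 4: insert 14 -> lo=[1, 14] (size 2, max 14) hi=[16, 47] (size 2, min 16) -> median=15
Step 5: insert 33 -> lo=[1, 14, 16] (size 3, max 16) hi=[33, 47] (size 2, min 33) -> median=16
Step 6: insert 42 -> lo=[1, 14, 16] (size 3, max 16) hi=[33, 42, 47] (size 3, min 33) -> median=24.5
Step 7: insert 10 -> lo=[1, 10, 14, 16] (size 4, max 16) hi=[33, 42, 47] (size 3, min 33) -> median=16
Step 8: insert 6 -> lo=[1, 6, 10, 14] (size 4, max 14) hi=[16, 33, 42, 47] (size 4, min 16) -> median=15
Step 9: insert 29 -> lo=[1, 6, 10, 14, 16] (size 5, max 16) hi=[29, 33, 42, 47] (size 4, min 29) -> median=16
Step 10: insert 15 -> lo=[1, 6, 10, 14, 15] (size 5, max 15) hi=[16, 29, 33, 42, 47] (size 5, min 16) -> median=15.5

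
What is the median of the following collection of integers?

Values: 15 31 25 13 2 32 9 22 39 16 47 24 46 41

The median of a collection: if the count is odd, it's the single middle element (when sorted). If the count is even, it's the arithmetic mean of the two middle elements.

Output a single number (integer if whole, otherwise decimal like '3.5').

Step 1: insert 15 -> lo=[15] (size 1, max 15) hi=[] (size 0) -> median=15
Step 2: insert 31 -> lo=[15] (size 1, max 15) hi=[31] (size 1, min 31) -> median=23
Step 3: insert 25 -> lo=[15, 25] (size 2, max 25) hi=[31] (size 1, min 31) -> median=25
Step 4: insert 13 -> lo=[13, 15] (size 2, max 15) hi=[25, 31] (size 2, min 25) -> median=20
Step 5: insert 2 -> lo=[2, 13, 15] (size 3, max 15) hi=[25, 31] (size 2, min 25) -> median=15
Step 6: insert 32 -> lo=[2, 13, 15] (size 3, max 15) hi=[25, 31, 32] (size 3, min 25) -> median=20
Step 7: insert 9 -> lo=[2, 9, 13, 15] (size 4, max 15) hi=[25, 31, 32] (size 3, min 25) -> median=15
Step 8: insert 22 -> lo=[2, 9, 13, 15] (size 4, max 15) hi=[22, 25, 31, 32] (size 4, min 22) -> median=18.5
Step 9: insert 39 -> lo=[2, 9, 13, 15, 22] (size 5, max 22) hi=[25, 31, 32, 39] (size 4, min 25) -> median=22
Step 10: insert 16 -> lo=[2, 9, 13, 15, 16] (size 5, max 16) hi=[22, 25, 31, 32, 39] (size 5, min 22) -> median=19
Step 11: insert 47 -> lo=[2, 9, 13, 15, 16, 22] (size 6, max 22) hi=[25, 31, 32, 39, 47] (size 5, min 25) -> median=22
Step 12: insert 24 -> lo=[2, 9, 13, 15, 16, 22] (size 6, max 22) hi=[24, 25, 31, 32, 39, 47] (size 6, min 24) -> median=23
Step 13: insert 46 -> lo=[2, 9, 13, 15, 16, 22, 24] (size 7, max 24) hi=[25, 31, 32, 39, 46, 47] (size 6, min 25) -> median=24
Step 14: insert 41 -> lo=[2, 9, 13, 15, 16, 22, 24] (size 7, max 24) hi=[25, 31, 32, 39, 41, 46, 47] (size 7, min 25) -> median=24.5

Answer: 24.5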